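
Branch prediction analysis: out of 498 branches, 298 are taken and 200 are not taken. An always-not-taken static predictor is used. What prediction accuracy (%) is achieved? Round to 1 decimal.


Predictor: always-not-taken
Correct predictions = 200
Accuracy = 200 / 498 * 100 = 40.2%

40.2


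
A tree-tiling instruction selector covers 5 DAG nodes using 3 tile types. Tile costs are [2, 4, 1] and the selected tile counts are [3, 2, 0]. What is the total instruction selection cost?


Total cost = sum(count_i * cost_i)
= 3*2 + 2*4 + 0*1
= 14

14


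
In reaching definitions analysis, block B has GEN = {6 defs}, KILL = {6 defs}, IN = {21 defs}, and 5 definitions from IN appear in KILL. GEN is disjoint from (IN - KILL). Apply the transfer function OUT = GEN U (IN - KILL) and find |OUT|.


IN - KILL: 21 - 5 = 16 surviving definitions
OUT = GEN + surviving = 6 + 16 = 22

22


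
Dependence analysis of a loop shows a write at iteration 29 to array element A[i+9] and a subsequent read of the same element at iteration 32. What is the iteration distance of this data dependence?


Distance = read iteration - write iteration
= 32 - 29 = 3

3


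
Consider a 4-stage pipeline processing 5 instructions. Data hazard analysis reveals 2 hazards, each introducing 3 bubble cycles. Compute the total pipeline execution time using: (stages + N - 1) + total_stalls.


Base cycles = 4 + 5 - 1 = 8
Total stalls = 2 * 3 = 6
Total = 8 + 6 = 14

14


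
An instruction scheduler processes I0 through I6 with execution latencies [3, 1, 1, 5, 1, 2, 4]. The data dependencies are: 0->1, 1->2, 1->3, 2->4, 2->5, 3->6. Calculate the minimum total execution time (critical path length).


Compute longest path through dependency graph: dist(Ik) = max over predecessors of dist + latency(Ik).
dist(I0) = latency 3 = 3
dist(I1) = dist(I0) + 1 = 3 + 1 = 4
dist(I2) = dist(I1) + 1 = 4 + 1 = 5
dist(I3) = dist(I1) + 5 = 4 + 5 = 9
dist(I4) = dist(I2) + 1 = 5 + 1 = 6
dist(I5) = dist(I2) + 2 = 5 + 2 = 7
dist(I6) = dist(I3) + 4 = 9 + 4 = 13
Critical path = max dist = 13

13


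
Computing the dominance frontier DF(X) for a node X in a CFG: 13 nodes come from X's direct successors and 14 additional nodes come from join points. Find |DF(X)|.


DF(X) = direct successor contributions + join point contributions
= 13 + 14 = 27

27


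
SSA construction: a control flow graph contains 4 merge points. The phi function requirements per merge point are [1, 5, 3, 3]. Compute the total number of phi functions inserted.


Total phi functions = sum of phi functions at each join node
= 1 + 5 + 3 + 3 = 12

12


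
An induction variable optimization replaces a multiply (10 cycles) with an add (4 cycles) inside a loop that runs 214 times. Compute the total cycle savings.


Per-iteration saving = 10 - 4 = 6
Total saved = 214 * 6 = 1284

1284


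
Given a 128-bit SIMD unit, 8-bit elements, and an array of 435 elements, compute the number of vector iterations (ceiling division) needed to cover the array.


Width = 128 / 8 = 16 elements per vector op
Iterations = ceil(435 / 16) = 28

28


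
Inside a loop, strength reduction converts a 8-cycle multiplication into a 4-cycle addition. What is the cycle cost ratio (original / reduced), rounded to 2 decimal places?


Ratio = mult_cost / add_cost = 8 / 4 = 2.0

2.0


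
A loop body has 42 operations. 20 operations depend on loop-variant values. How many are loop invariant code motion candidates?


Invariant candidates = total - loop-dependent
= 42 - 20 = 22

22


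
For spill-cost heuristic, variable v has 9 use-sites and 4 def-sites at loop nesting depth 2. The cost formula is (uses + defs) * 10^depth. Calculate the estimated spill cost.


uses + defs = 9 + 4 = 13
10^2 = 100
Spill cost = 13 * 100 = 1300

1300


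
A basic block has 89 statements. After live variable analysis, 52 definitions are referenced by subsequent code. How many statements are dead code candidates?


Dead code = total statements - live definitions
= 89 - 52 = 37

37


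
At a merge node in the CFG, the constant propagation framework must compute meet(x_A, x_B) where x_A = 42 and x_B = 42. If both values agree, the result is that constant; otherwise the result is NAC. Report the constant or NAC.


Meet operation: if both paths give the same constant, result is that constant; if they differ, result is NAC (not-a-constant).
Path A: 42, Path B: 42 -> equal
Result: constant -> 42

42


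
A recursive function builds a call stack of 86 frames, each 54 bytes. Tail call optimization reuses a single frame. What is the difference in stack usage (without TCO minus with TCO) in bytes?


Without TCO: 86 * 54 = 4644 bytes
With TCO: reuse 1 frame = 54 bytes
Savings = 4644 - 54 = 4590

4590


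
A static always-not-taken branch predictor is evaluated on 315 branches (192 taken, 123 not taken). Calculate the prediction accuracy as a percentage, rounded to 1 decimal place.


Predictor: always-not-taken
Correct predictions = 123
Accuracy = 123 / 315 * 100 = 39.0%

39.0


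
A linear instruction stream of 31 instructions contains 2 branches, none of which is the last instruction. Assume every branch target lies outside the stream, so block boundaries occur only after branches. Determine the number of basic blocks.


With no in-sequence branch targets, the leaders are the first instruction plus the instruction after each branch.
Number of basic blocks = branches + 1
= 2 + 1 = 3

3


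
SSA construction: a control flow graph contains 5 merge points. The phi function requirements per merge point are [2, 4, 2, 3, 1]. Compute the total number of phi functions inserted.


Total phi functions = sum of phi functions at each join node
= 2 + 4 + 2 + 3 + 1 = 12

12


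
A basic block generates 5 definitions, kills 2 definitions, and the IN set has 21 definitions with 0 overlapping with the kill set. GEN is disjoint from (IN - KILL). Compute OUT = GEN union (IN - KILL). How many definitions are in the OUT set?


IN - KILL: 21 - 0 = 21 surviving definitions
OUT = GEN + surviving = 5 + 21 = 26

26


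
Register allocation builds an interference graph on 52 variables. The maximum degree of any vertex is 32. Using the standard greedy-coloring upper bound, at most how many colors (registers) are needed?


Greedy coloring never needs more than (max_degree + 1) colors: when coloring a vertex, at most max_degree neighbors are already colored.
Upper bound = 32 + 1 = 33

33


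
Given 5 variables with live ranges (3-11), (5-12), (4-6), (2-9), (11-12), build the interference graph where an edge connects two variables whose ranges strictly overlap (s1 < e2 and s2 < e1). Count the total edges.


Check all pairs for overlapping intervals.
Two intervals (s1,e1) and (s2,e2) overlap if s1 < e2 and s2 < e1.
v0 (3-11) vs v1..v4: overlaps v1, v2, v3 -> 3
v1 (5-12) vs v2..v4: overlaps v2, v3, v4 -> 3
v2 (4-6) vs v3..v4: overlaps v3 -> 1
v3 (2-9) vs v4: overlaps none -> 0
Total overlapping pairs = 3 + 3 + 1 + 0 = 7

7


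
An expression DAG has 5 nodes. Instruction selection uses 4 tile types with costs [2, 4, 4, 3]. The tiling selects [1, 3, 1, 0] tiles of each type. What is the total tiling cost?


Total cost = sum(count_i * cost_i)
= 1*2 + 3*4 + 1*4 + 0*3
= 18

18


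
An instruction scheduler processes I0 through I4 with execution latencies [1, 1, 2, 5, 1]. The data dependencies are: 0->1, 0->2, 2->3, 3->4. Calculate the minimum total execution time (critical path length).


Compute longest path through dependency graph: dist(Ik) = max over predecessors of dist + latency(Ik).
dist(I0) = latency 1 = 1
dist(I1) = dist(I0) + 1 = 1 + 1 = 2
dist(I2) = dist(I0) + 2 = 1 + 2 = 3
dist(I3) = dist(I2) + 5 = 3 + 5 = 8
dist(I4) = dist(I3) + 1 = 8 + 1 = 9
Critical path = max dist = 9

9


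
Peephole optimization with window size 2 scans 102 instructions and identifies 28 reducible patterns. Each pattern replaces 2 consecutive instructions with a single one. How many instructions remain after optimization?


Each match removes 1 instructions.
Total removed = 28 * 1 = 28
Remaining = 102 - 28 = 74

74


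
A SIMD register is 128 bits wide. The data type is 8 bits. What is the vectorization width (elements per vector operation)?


Width = SIMD bits / data type bits
= 128 / 8 = 16

16


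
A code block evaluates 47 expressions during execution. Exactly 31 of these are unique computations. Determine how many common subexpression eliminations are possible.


CSE count = total expressions - unique expressions
= 47 - 31 = 16

16


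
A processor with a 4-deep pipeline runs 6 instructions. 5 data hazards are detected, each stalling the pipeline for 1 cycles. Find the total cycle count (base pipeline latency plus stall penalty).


Base cycles = 4 + 6 - 1 = 9
Total stalls = 5 * 1 = 5
Total = 9 + 5 = 14

14


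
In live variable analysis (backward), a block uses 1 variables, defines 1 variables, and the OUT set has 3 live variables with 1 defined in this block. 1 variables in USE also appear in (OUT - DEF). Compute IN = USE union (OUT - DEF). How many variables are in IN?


OUT - DEF: 3 - 1 = 2
|IN| = |USE| + |OUT - DEF| - |USE ∩ (OUT - DEF)| = 1 + 2 - 1 = 2

2


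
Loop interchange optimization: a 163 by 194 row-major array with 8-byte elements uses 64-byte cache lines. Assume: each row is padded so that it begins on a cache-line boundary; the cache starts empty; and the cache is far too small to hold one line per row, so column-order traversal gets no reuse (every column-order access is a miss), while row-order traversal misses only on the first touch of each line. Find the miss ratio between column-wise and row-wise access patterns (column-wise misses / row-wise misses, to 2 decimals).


Each row occupies 194 * 8 = 1552 bytes and starts on a line boundary, so it spans ceil(1552 / 64) = 25 cache lines.
Row-major traversal misses (one per line touched): 163 * ceil(194 * 8 / 64) = 4075
Column-major traversal misses (no reuse, every access misses): 163 * 194 = 31622
Ratio = 31622 / 4075 = 7.76

7.76


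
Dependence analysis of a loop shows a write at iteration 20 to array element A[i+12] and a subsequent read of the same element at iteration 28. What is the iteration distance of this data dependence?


Distance = read iteration - write iteration
= 28 - 20 = 8

8


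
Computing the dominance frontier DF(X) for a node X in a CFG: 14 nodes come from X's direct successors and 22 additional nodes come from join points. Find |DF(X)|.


DF(X) = direct successor contributions + join point contributions
= 14 + 22 = 36

36


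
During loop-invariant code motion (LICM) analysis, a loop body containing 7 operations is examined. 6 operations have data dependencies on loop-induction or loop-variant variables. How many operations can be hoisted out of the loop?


Invariant candidates = total - loop-dependent
= 7 - 6 = 1

1


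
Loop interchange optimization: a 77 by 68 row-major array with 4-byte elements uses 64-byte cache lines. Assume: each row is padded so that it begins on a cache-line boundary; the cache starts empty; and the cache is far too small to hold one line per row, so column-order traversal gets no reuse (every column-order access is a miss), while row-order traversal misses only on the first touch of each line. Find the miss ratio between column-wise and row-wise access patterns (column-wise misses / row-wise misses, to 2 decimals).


Each row occupies 68 * 4 = 272 bytes and starts on a line boundary, so it spans ceil(272 / 64) = 5 cache lines.
Row-major traversal misses (one per line touched): 77 * ceil(68 * 4 / 64) = 385
Column-major traversal misses (no reuse, every access misses): 77 * 68 = 5236
Ratio = 5236 / 385 = 13.6

13.6


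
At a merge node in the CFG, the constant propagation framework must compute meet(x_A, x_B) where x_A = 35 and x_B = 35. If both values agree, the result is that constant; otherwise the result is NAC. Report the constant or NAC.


Meet operation: if both paths give the same constant, result is that constant; if they differ, result is NAC (not-a-constant).
Path A: 35, Path B: 35 -> equal
Result: constant -> 35

35


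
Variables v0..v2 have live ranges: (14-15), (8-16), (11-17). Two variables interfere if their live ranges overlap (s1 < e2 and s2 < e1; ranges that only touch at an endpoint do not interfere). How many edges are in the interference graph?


Check all pairs for overlapping intervals.
Two intervals (s1,e1) and (s2,e2) overlap if s1 < e2 and s2 < e1.
v0 (14-15) vs v1..v2: overlaps v1, v2 -> 2
v1 (8-16) vs v2: overlaps v2 -> 1
Total overlapping pairs = 2 + 1 = 3

3


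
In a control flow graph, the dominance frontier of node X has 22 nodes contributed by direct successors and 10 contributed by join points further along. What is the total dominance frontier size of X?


DF(X) = direct successor contributions + join point contributions
= 22 + 10 = 32

32


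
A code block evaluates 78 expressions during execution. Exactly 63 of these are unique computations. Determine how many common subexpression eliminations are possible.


CSE count = total expressions - unique expressions
= 78 - 63 = 15

15


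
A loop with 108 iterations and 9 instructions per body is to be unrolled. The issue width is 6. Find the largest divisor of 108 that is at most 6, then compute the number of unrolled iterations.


Largest divisor of 108 <= 6 is 6
New iterations = 108 / 6 = 18

18


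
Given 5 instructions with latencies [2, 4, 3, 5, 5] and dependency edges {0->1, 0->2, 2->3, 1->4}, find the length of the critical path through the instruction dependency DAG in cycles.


Compute longest path through dependency graph: dist(Ik) = max over predecessors of dist + latency(Ik).
dist(I0) = latency 2 = 2
dist(I1) = dist(I0) + 4 = 2 + 4 = 6
dist(I2) = dist(I0) + 3 = 2 + 3 = 5
dist(I3) = dist(I2) + 5 = 5 + 5 = 10
dist(I4) = dist(I1) + 5 = 6 + 5 = 11
Critical path = max dist = 11

11


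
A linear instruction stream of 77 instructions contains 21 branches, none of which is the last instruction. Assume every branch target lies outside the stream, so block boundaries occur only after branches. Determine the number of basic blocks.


With no in-sequence branch targets, the leaders are the first instruction plus the instruction after each branch.
Number of basic blocks = branches + 1
= 21 + 1 = 22

22


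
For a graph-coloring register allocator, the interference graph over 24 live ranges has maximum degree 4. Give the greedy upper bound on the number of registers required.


Greedy coloring never needs more than (max_degree + 1) colors: when coloring a vertex, at most max_degree neighbors are already colored.
Upper bound = 4 + 1 = 5

5


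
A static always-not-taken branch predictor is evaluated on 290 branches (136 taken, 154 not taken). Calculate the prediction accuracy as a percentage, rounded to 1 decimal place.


Predictor: always-not-taken
Correct predictions = 154
Accuracy = 154 / 290 * 100 = 53.1%

53.1


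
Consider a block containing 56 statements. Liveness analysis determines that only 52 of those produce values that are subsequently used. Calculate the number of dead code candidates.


Dead code = total statements - live definitions
= 56 - 52 = 4

4


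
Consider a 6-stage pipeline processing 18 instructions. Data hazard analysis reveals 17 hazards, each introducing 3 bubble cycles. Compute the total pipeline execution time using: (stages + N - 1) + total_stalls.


Base cycles = 6 + 18 - 1 = 23
Total stalls = 17 * 3 = 51
Total = 23 + 51 = 74

74


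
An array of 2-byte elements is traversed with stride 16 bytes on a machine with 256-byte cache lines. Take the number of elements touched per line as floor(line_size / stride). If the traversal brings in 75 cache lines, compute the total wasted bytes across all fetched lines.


Elements per line = floor(256 / 16) = 16
Bytes used per line = 16 * 2 = 32
Wasted per line = 256 - 32 = 224
Total wasted = 224 * 75 = 16800

16800


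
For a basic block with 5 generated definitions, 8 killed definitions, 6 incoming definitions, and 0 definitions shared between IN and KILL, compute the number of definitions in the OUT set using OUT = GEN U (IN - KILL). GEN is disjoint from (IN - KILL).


IN - KILL: 6 - 0 = 6 surviving definitions
OUT = GEN + surviving = 5 + 6 = 11

11


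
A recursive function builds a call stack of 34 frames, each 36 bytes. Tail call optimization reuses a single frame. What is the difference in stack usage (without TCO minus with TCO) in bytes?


Without TCO: 34 * 36 = 1224 bytes
With TCO: reuse 1 frame = 36 bytes
Savings = 1224 - 36 = 1188

1188


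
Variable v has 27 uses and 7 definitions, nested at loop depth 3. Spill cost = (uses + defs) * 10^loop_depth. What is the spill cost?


uses + defs = 27 + 7 = 34
10^3 = 1000
Spill cost = 34 * 1000 = 34000

34000


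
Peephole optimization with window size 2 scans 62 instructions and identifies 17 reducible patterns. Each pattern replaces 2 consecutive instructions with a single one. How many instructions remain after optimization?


Each match removes 1 instructions.
Total removed = 17 * 1 = 17
Remaining = 62 - 17 = 45

45


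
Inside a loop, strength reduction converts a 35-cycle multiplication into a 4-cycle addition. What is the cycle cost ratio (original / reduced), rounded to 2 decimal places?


Ratio = mult_cost / add_cost = 35 / 4 = 8.75

8.75


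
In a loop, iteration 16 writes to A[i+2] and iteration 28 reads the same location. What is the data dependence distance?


Distance = read iteration - write iteration
= 28 - 16 = 12

12


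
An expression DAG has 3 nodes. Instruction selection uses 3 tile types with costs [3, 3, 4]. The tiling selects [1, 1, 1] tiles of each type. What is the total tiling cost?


Total cost = sum(count_i * cost_i)
= 1*3 + 1*3 + 1*4
= 10

10


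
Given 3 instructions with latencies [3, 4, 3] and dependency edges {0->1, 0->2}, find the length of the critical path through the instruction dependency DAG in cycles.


Compute longest path through dependency graph: dist(Ik) = max over predecessors of dist + latency(Ik).
dist(I0) = latency 3 = 3
dist(I1) = dist(I0) + 4 = 3 + 4 = 7
dist(I2) = dist(I0) + 3 = 3 + 3 = 6
Critical path = max dist = 7

7


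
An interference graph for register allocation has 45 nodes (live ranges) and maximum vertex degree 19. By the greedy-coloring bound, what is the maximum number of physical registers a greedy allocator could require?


Greedy coloring never needs more than (max_degree + 1) colors: when coloring a vertex, at most max_degree neighbors are already colored.
Upper bound = 19 + 1 = 20

20


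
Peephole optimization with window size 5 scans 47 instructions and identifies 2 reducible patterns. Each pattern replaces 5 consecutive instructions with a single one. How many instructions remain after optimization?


Each match removes 4 instructions.
Total removed = 2 * 4 = 8
Remaining = 47 - 8 = 39

39


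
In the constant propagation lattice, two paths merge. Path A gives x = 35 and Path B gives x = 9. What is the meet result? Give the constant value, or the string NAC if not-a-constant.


Meet operation: if both paths give the same constant, result is that constant; if they differ, result is NAC (not-a-constant).
Path A: 35, Path B: 9 -> differ
Result: not-a-constant -> NAC

NAC


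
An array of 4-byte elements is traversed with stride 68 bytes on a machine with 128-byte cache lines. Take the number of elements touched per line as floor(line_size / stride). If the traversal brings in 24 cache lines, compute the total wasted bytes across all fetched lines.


Elements per line = floor(128 / 68) = 1
Bytes used per line = 1 * 4 = 4
Wasted per line = 128 - 4 = 124
Total wasted = 124 * 24 = 2976

2976


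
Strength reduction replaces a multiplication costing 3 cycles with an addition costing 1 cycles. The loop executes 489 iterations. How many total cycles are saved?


Per-iteration saving = 3 - 1 = 2
Total saved = 489 * 2 = 978

978


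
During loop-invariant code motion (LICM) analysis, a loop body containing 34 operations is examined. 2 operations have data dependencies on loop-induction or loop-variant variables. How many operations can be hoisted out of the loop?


Invariant candidates = total - loop-dependent
= 34 - 2 = 32

32


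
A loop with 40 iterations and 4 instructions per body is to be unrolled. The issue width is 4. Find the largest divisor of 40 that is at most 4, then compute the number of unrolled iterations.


Largest divisor of 40 <= 4 is 4
New iterations = 40 / 4 = 10

10


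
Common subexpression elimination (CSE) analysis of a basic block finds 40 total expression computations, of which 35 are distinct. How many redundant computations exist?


CSE count = total expressions - unique expressions
= 40 - 35 = 5

5


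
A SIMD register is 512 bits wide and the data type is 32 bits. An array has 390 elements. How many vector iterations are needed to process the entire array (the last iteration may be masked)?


Width = 512 / 32 = 16 elements per vector op
Iterations = ceil(390 / 16) = 25

25


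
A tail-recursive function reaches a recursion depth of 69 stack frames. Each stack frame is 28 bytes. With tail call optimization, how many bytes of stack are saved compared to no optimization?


Without TCO: 69 * 28 = 1932 bytes
With TCO: reuse 1 frame = 28 bytes
Savings = 1932 - 28 = 1904

1904


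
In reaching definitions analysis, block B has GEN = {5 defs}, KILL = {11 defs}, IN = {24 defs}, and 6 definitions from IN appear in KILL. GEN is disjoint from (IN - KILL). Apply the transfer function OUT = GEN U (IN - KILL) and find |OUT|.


IN - KILL: 24 - 6 = 18 surviving definitions
OUT = GEN + surviving = 5 + 18 = 23

23


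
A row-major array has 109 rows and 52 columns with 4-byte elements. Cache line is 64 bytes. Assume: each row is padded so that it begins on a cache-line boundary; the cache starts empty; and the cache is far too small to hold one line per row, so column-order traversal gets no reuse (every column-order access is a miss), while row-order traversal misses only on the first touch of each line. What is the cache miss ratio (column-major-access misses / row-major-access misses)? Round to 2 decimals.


Each row occupies 52 * 4 = 208 bytes and starts on a line boundary, so it spans ceil(208 / 64) = 4 cache lines.
Row-major traversal misses (one per line touched): 109 * ceil(52 * 4 / 64) = 436
Column-major traversal misses (no reuse, every access misses): 109 * 52 = 5668
Ratio = 5668 / 436 = 13.0

13.0


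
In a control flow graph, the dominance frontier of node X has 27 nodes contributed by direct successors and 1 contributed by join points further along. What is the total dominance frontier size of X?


DF(X) = direct successor contributions + join point contributions
= 27 + 1 = 28

28


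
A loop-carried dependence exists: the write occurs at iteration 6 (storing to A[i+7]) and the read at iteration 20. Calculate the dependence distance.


Distance = read iteration - write iteration
= 20 - 6 = 14

14


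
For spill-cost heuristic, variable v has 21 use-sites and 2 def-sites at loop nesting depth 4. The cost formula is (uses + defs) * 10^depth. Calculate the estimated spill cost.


uses + defs = 21 + 2 = 23
10^4 = 10000
Spill cost = 23 * 10000 = 230000

230000


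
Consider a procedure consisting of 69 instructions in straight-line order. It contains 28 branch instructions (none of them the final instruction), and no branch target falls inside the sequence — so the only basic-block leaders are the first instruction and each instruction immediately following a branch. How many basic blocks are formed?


With no in-sequence branch targets, the leaders are the first instruction plus the instruction after each branch.
Number of basic blocks = branches + 1
= 28 + 1 = 29

29


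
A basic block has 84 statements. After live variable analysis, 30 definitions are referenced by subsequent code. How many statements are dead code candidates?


Dead code = total statements - live definitions
= 84 - 30 = 54

54


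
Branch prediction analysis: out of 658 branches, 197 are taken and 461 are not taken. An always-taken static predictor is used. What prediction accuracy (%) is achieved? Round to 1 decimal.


Predictor: always-taken
Correct predictions = 197
Accuracy = 197 / 658 * 100 = 29.9%

29.9


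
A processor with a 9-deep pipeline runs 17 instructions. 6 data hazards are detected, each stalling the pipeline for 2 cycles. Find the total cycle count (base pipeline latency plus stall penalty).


Base cycles = 9 + 17 - 1 = 25
Total stalls = 6 * 2 = 12
Total = 25 + 12 = 37

37


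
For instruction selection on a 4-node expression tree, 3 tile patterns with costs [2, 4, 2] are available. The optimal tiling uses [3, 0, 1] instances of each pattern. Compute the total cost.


Total cost = sum(count_i * cost_i)
= 3*2 + 0*4 + 1*2
= 8

8


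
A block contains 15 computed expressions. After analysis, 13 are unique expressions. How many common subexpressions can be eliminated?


CSE count = total expressions - unique expressions
= 15 - 13 = 2

2


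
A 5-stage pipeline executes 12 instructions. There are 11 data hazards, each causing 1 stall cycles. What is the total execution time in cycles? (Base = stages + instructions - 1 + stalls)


Base cycles = 5 + 12 - 1 = 16
Total stalls = 11 * 1 = 11
Total = 16 + 11 = 27

27


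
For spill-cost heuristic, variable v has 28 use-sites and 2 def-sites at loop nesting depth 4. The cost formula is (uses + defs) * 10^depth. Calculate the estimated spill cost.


uses + defs = 28 + 2 = 30
10^4 = 10000
Spill cost = 30 * 10000 = 300000

300000


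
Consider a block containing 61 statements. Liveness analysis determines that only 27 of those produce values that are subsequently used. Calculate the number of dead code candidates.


Dead code = total statements - live definitions
= 61 - 27 = 34

34


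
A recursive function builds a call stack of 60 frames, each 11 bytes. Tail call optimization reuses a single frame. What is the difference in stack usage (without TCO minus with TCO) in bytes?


Without TCO: 60 * 11 = 660 bytes
With TCO: reuse 1 frame = 11 bytes
Savings = 660 - 11 = 649

649


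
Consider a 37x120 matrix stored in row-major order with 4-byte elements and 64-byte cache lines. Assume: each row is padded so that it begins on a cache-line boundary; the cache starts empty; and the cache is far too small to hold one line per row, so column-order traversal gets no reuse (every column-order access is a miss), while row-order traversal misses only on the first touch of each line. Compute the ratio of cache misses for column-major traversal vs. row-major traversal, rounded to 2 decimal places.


Each row occupies 120 * 4 = 480 bytes and starts on a line boundary, so it spans ceil(480 / 64) = 8 cache lines.
Row-major traversal misses (one per line touched): 37 * ceil(120 * 4 / 64) = 296
Column-major traversal misses (no reuse, every access misses): 37 * 120 = 4440
Ratio = 4440 / 296 = 15.0

15.0


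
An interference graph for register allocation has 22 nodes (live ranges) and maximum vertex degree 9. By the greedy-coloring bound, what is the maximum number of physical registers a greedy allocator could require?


Greedy coloring never needs more than (max_degree + 1) colors: when coloring a vertex, at most max_degree neighbors are already colored.
Upper bound = 9 + 1 = 10

10


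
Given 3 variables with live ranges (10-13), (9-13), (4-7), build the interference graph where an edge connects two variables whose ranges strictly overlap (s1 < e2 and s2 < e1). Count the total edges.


Check all pairs for overlapping intervals.
Two intervals (s1,e1) and (s2,e2) overlap if s1 < e2 and s2 < e1.
v0 (10-13) vs v1..v2: overlaps v1 -> 1
v1 (9-13) vs v2: overlaps none -> 0
Total overlapping pairs = 1 + 0 = 1

1


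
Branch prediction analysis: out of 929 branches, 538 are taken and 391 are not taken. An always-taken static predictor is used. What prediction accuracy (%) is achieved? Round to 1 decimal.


Predictor: always-taken
Correct predictions = 538
Accuracy = 538 / 929 * 100 = 57.9%

57.9


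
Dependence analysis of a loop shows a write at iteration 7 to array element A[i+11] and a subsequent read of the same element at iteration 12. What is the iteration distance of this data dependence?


Distance = read iteration - write iteration
= 12 - 7 = 5

5


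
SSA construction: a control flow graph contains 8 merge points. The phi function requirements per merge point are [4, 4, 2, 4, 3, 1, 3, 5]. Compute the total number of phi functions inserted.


Total phi functions = sum of phi functions at each join node
= 4 + 4 + 2 + 4 + 3 + 1 + 3 + 5 = 26

26


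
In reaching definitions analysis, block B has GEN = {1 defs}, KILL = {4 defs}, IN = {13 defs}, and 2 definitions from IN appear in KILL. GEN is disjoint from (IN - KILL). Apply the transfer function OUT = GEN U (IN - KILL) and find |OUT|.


IN - KILL: 13 - 2 = 11 surviving definitions
OUT = GEN + surviving = 1 + 11 = 12

12


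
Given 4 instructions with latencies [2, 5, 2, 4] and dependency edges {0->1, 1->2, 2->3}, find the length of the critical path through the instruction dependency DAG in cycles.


Compute longest path through dependency graph: dist(Ik) = max over predecessors of dist + latency(Ik).
dist(I0) = latency 2 = 2
dist(I1) = dist(I0) + 5 = 2 + 5 = 7
dist(I2) = dist(I1) + 2 = 7 + 2 = 9
dist(I3) = dist(I2) + 4 = 9 + 4 = 13
Critical path = max dist = 13

13


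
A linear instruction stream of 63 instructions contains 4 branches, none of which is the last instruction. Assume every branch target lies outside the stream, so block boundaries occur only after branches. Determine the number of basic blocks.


With no in-sequence branch targets, the leaders are the first instruction plus the instruction after each branch.
Number of basic blocks = branches + 1
= 4 + 1 = 5

5


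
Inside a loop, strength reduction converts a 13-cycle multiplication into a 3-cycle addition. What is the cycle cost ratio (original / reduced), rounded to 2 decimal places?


Ratio = mult_cost / add_cost = 13 / 3 = 4.33

4.33


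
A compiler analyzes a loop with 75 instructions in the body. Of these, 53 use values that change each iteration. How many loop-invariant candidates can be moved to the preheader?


Invariant candidates = total - loop-dependent
= 75 - 53 = 22

22


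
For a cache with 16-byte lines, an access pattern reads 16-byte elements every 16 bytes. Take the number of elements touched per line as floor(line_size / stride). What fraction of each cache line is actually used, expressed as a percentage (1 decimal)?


Elements per cache line = floor(16 / 16) = 1
Bytes used = 1 * 16 = 16
Utilization = 16 / 16 * 100 = 100.0%

100.0


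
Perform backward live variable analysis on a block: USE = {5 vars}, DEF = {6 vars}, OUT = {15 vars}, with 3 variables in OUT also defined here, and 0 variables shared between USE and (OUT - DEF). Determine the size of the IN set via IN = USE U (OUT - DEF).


OUT - DEF: 15 - 3 = 12
|IN| = |USE| + |OUT - DEF| - |USE ∩ (OUT - DEF)| = 5 + 12 - 0 = 17

17


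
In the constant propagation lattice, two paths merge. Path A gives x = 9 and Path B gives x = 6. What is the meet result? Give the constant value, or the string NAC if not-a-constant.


Meet operation: if both paths give the same constant, result is that constant; if they differ, result is NAC (not-a-constant).
Path A: 9, Path B: 6 -> differ
Result: not-a-constant -> NAC

NAC


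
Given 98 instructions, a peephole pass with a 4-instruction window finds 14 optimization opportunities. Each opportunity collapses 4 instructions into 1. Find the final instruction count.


Each match removes 3 instructions.
Total removed = 14 * 3 = 42
Remaining = 98 - 42 = 56

56


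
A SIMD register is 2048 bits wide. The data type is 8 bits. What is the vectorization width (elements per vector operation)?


Width = SIMD bits / data type bits
= 2048 / 8 = 256

256


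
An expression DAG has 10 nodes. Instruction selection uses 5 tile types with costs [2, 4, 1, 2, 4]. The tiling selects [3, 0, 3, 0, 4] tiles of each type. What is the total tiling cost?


Total cost = sum(count_i * cost_i)
= 3*2 + 0*4 + 3*1 + 0*2 + 4*4
= 25

25


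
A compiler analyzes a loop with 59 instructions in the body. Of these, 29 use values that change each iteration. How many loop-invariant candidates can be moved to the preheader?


Invariant candidates = total - loop-dependent
= 59 - 29 = 30

30


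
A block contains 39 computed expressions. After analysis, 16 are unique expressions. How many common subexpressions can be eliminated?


CSE count = total expressions - unique expressions
= 39 - 16 = 23

23


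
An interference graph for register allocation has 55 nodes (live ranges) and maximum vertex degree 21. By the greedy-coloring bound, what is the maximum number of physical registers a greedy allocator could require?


Greedy coloring never needs more than (max_degree + 1) colors: when coloring a vertex, at most max_degree neighbors are already colored.
Upper bound = 21 + 1 = 22

22


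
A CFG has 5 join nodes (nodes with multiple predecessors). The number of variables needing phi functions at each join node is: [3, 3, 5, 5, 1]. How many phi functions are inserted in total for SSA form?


Total phi functions = sum of phi functions at each join node
= 3 + 3 + 5 + 5 + 1 = 17

17


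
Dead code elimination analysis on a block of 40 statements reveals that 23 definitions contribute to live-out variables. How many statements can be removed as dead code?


Dead code = total statements - live definitions
= 40 - 23 = 17

17


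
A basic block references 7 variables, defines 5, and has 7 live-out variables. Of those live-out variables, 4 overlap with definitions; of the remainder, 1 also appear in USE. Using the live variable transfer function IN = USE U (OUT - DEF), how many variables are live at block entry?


OUT - DEF: 7 - 4 = 3
|IN| = |USE| + |OUT - DEF| - |USE ∩ (OUT - DEF)| = 7 + 3 - 1 = 9

9


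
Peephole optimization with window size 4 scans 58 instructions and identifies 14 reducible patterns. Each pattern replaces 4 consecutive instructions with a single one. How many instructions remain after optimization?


Each match removes 3 instructions.
Total removed = 14 * 3 = 42
Remaining = 58 - 42 = 16

16


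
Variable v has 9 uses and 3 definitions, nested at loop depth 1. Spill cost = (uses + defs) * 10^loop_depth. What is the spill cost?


uses + defs = 9 + 3 = 12
10^1 = 10
Spill cost = 12 * 10 = 120

120


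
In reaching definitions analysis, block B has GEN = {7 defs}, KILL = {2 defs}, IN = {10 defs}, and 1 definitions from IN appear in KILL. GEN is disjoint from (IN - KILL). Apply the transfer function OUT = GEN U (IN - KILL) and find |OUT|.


IN - KILL: 10 - 1 = 9 surviving definitions
OUT = GEN + surviving = 7 + 9 = 16

16


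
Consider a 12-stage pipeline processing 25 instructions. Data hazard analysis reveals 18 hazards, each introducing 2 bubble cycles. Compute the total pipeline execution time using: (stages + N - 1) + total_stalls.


Base cycles = 12 + 25 - 1 = 36
Total stalls = 18 * 2 = 36
Total = 36 + 36 = 72

72


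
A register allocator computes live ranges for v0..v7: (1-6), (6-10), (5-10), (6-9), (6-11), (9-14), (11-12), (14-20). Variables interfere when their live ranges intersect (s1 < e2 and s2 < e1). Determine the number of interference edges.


Check all pairs for overlapping intervals.
Two intervals (s1,e1) and (s2,e2) overlap if s1 < e2 and s2 < e1.
v0 (1-6) vs v1..v7: overlaps v2 -> 1
v1 (6-10) vs v2..v7: overlaps v2, v3, v4, v5 -> 4
v2 (5-10) vs v3..v7: overlaps v3, v4, v5 -> 3
v3 (6-9) vs v4..v7: overlaps v4 -> 1
v4 (6-11) vs v5..v7: overlaps v5 -> 1
v5 (9-14) vs v6..v7: overlaps v6 -> 1
v6 (11-12) vs v7: overlaps none -> 0
Total overlapping pairs = 1 + 4 + 3 + 1 + 1 + 1 + 0 = 11

11


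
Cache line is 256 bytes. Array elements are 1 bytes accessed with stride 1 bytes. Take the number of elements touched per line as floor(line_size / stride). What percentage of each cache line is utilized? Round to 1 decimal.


Elements per cache line = floor(256 / 1) = 256
Bytes used = 256 * 1 = 256
Utilization = 256 / 256 * 100 = 100.0%

100.0


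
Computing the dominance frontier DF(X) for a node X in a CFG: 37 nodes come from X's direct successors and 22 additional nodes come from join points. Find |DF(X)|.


DF(X) = direct successor contributions + join point contributions
= 37 + 22 = 59

59


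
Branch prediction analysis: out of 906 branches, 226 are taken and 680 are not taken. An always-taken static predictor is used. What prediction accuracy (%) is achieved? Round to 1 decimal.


Predictor: always-taken
Correct predictions = 226
Accuracy = 226 / 906 * 100 = 24.9%

24.9


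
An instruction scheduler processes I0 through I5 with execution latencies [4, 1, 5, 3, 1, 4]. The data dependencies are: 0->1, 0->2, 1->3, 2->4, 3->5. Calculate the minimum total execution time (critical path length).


Compute longest path through dependency graph: dist(Ik) = max over predecessors of dist + latency(Ik).
dist(I0) = latency 4 = 4
dist(I1) = dist(I0) + 1 = 4 + 1 = 5
dist(I2) = dist(I0) + 5 = 4 + 5 = 9
dist(I3) = dist(I1) + 3 = 5 + 3 = 8
dist(I4) = dist(I2) + 1 = 9 + 1 = 10
dist(I5) = dist(I3) + 4 = 8 + 4 = 12
Critical path = max dist = 12

12


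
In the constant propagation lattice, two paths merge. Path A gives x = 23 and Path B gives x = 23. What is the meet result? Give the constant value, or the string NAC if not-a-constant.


Meet operation: if both paths give the same constant, result is that constant; if they differ, result is NAC (not-a-constant).
Path A: 23, Path B: 23 -> equal
Result: constant -> 23

23


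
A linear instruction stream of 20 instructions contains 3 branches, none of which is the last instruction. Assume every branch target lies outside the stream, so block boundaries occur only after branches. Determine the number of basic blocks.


With no in-sequence branch targets, the leaders are the first instruction plus the instruction after each branch.
Number of basic blocks = branches + 1
= 3 + 1 = 4

4


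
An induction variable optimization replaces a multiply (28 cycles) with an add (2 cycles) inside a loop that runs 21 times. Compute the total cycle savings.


Per-iteration saving = 28 - 2 = 26
Total saved = 21 * 26 = 546

546


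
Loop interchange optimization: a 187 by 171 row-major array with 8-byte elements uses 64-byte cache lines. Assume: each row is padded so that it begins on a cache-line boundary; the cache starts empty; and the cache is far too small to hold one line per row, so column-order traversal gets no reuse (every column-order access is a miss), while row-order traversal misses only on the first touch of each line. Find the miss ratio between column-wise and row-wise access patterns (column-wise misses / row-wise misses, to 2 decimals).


Each row occupies 171 * 8 = 1368 bytes and starts on a line boundary, so it spans ceil(1368 / 64) = 22 cache lines.
Row-major traversal misses (one per line touched): 187 * ceil(171 * 8 / 64) = 4114
Column-major traversal misses (no reuse, every access misses): 187 * 171 = 31977
Ratio = 31977 / 4114 = 7.77

7.77


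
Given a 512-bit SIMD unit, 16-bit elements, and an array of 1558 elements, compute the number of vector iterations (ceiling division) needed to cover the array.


Width = 512 / 16 = 32 elements per vector op
Iterations = ceil(1558 / 32) = 49

49


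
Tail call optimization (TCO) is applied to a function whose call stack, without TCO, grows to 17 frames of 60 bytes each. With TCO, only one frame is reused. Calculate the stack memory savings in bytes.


Without TCO: 17 * 60 = 1020 bytes
With TCO: reuse 1 frame = 60 bytes
Savings = 1020 - 60 = 960

960
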